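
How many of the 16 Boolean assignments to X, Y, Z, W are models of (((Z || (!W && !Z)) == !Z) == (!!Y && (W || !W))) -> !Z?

12

Initial set: {((((Z || (!W && !Z)) == !Z) == (!!Y && (W || !W))) -> !Z)}.
((((Z || (!W && !Z)) == !Z) == (!!Y && (W || !W))) -> !Z): β-rule — branch into !(((Z || (!W && !Z)) == !Z) == (!!Y && (W || !W)))  //  !Z.
  branch 1 (add !(((Z || (!W && !Z)) == !Z) == (!!Y && (W || !W)))):
    !(((Z || (!W && !Z)) == !Z) == (!!Y && (W || !W))): β-rule — branch into ((Z || (!W && !Z)) == !Z), !(!!Y && (W || !W))  //  !((Z || (!W && !Z)) == !Z), (!!Y && (W || !W)).
      branch 1.1 (add ((Z || (!W && !Z)) == !Z), !(!!Y && (W || !W))):
        ((Z || (!W && !Z)) == !Z): β-rule — branch into (Z || (!W && !Z)), !Z  //  !(Z || (!W && !Z)), !!Z.
          branch 1.1.1 (add (Z || (!W && !Z)), !Z):
            !(!!Y && (W || !W)): β-rule — branch into !!!Y  //  !(W || !W).
              branch 1.1.1.1 (add !!!Y):
                !!!Y: drop double negation, giving !Y.
                (Z || (!W && !Z)): β-rule — branch into Z  //  (!W && !Z).
                  branch 1.1.1.1.1 (add Z):
                    × closes — contains both Z and !Z.
                  branch 1.1.1.1.2 (add (!W && !Z)):
                    (!W && !Z): α-rule — add !W, !Z.
                    ○ open, literals {W=F, Y=F, Z=F}.
              branch 1.1.1.2 (add !(W || !W)):
                !(W || !W): α-rule — add !W, !!W.
                × closes — contains both W and !W.
          branch 1.1.2 (add !(Z || (!W && !Z)), !!Z):
            !(Z || (!W && !Z)): α-rule — add !Z, !(!W && !Z).
            × closes — contains both Z and !Z.
      branch 1.2 (add !((Z || (!W && !Z)) == !Z), (!!Y && (W || !W))):
        (!!Y && (W || !W)): α-rule — add !!Y, (W || !W).
        !!Y: drop double negation, giving Y.
        !((Z || (!W && !Z)) == !Z): β-rule — branch into (Z || (!W && !Z)), !!Z  //  !(Z || (!W && !Z)), !Z.
          branch 1.2.1 (add (Z || (!W && !Z)), !!Z):
            (W || !W): β-rule — branch into W  //  !W.
              branch 1.2.1.1 (add W):
                (Z || (!W && !Z)): β-rule — branch into Z  //  (!W && !Z).
                  branch 1.2.1.1.1 (add Z):
                    ○ open, literals {W=T, Y=T, Z=T}.
                  branch 1.2.1.1.2 (add (!W && !Z)):
                    (!W && !Z): α-rule — add !W, !Z.
                    × closes — contains both W and !W.
              branch 1.2.1.2 (add !W):
                (Z || (!W && !Z)): β-rule — branch into Z  //  (!W && !Z).
                  branch 1.2.1.2.1 (add Z):
                    ○ open, literals {W=F, Y=T, Z=T}.
                  branch 1.2.1.2.2 (add (!W && !Z)):
                    (!W && !Z): α-rule — add !W, !Z.
                    × closes — contains both Z and !Z.
          branch 1.2.2 (add !(Z || (!W && !Z)), !Z):
            !(Z || (!W && !Z)): α-rule — add !Z, !(!W && !Z).
            (W || !W): β-rule — branch into W  //  !W.
              branch 1.2.2.1 (add W):
                !(!W && !Z): β-rule — branch into !!W  //  !!Z.
                  branch 1.2.2.1.1 (add !!W):
                    ○ open, literals {W=T, Y=T, Z=F}.
                  branch 1.2.2.1.2 (add !!Z):
                    × closes — contains both Z and !Z.
              branch 1.2.2.2 (add !W):
                !(!W && !Z): β-rule — branch into !!W  //  !!Z.
                  branch 1.2.2.2.1 (add !!W):
                    × closes — contains both W and !W.
                  branch 1.2.2.2.2 (add !!Z):
                    × closes — contains both Z and !Z.
  branch 2 (add !Z):
    ○ open, literals {Z=F}.
8 branches closed, 5 open.
Each open branch fixes some atoms; the unmentioned ones are free. Counting distinct full assignments: branch {W=F, Y=F, Z=F} (X) contributes 2 new; branch {W=T, Y=T, Z=T} (X) contributes 2 new; branch {W=F, Y=T, Z=T} (X) contributes 2 new; branch {W=T, Y=T, Z=F} (X) contributes 2 new; branch {Z=F} (X, Y, W) contributes 4 new. Total: 12.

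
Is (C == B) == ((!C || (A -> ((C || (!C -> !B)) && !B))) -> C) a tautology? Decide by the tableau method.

Assume the negation and expand:
Initial set: {!((C == B) == ((!C || (A -> ((C || (!C -> !B)) && !B))) -> C))}.
!((C == B) == ((!C || (A -> ((C || (!C -> !B)) && !B))) -> C)): β-rule — branch into (C == B), !((!C || (A -> ((C || (!C -> !B)) && !B))) -> C)  //  !(C == B), ((!C || (A -> ((C || (!C -> !B)) && !B))) -> C).
  branch 1 (add (C == B), !((!C || (A -> ((C || (!C -> !B)) && !B))) -> C)):
    !((!C || (A -> ((C || (!C -> !B)) && !B))) -> C): α-rule — add (!C || (A -> ((C || (!C -> !B)) && !B))), !C.
    (C == B): β-rule — branch into C, B  //  !C, !B.
      branch 1.1 (add C, B):
        × closes — contains both C and !C.
      branch 1.2 (add !C, !B):
        (!C || (A -> ((C || (!C -> !B)) && !B))): β-rule — branch into !C  //  (A -> ((C || (!C -> !B)) && !B)).
          branch 1.2.1 (add !C):
            ○ open, literals {B=0, C=0}.
          branch 1.2.2 (add (A -> ((C || (!C -> !B)) && !B))):
            (A -> ((C || (!C -> !B)) && !B)): β-rule — branch into !A  //  ((C || (!C -> !B)) && !B).
              branch 1.2.2.1 (add !A):
                ○ open, literals {A=0, B=0, C=0}.
              branch 1.2.2.2 (add ((C || (!C -> !B)) && !B)):
                ((C || (!C -> !B)) && !B): α-rule — add (C || (!C -> !B)), !B.
                (C || (!C -> !B)): β-rule — branch into C  //  (!C -> !B).
                  branch 1.2.2.2.1 (add C):
                    × closes — contains both C and !C.
                  branch 1.2.2.2.2 (add (!C -> !B)):
                    (!C -> !B): β-rule — branch into !!C  //  !B.
                      branch 1.2.2.2.2.1 (add !!C):
                        × closes — contains both C and !C.
                      branch 1.2.2.2.2.2 (add !B):
                        ○ open, literals {B=0, C=0}.
  branch 2 (add !(C == B), ((!C || (A -> ((C || (!C -> !B)) && !B))) -> C)):
    !(C == B): β-rule — branch into C, !B  //  !C, B.
      branch 2.1 (add C, !B):
        ((!C || (A -> ((C || (!C -> !B)) && !B))) -> C): β-rule — branch into !(!C || (A -> ((C || (!C -> !B)) && !B)))  //  C.
          branch 2.1.1 (add !(!C || (A -> ((C || (!C -> !B)) && !B)))):
            !(!C || (A -> ((C || (!C -> !B)) && !B))): α-rule — add !!C, !(A -> ((C || (!C -> !B)) && !B)).
            !(A -> ((C || (!C -> !B)) && !B)): α-rule — add A, !((C || (!C -> !B)) && !B).
            !((C || (!C -> !B)) && !B): β-rule — branch into !(C || (!C -> !B))  //  !!B.
              branch 2.1.1.1 (add !(C || (!C -> !B))):
                !(C || (!C -> !B)): α-rule — add !C, !(!C -> !B).
                × closes — contains both C and !C.
              branch 2.1.1.2 (add !!B):
                × closes — contains both B and !B.
          branch 2.1.2 (add C):
            ○ open, literals {B=0, C=1}.
      branch 2.2 (add !C, B):
        ((!C || (A -> ((C || (!C -> !B)) && !B))) -> C): β-rule — branch into !(!C || (A -> ((C || (!C -> !B)) && !B)))  //  C.
          branch 2.2.1 (add !(!C || (A -> ((C || (!C -> !B)) && !B)))):
            !(!C || (A -> ((C || (!C -> !B)) && !B))): α-rule — add !!C, !(A -> ((C || (!C -> !B)) && !B)).
            × closes — contains both C and !C.
          branch 2.2.2 (add C):
            × closes — contains both C and !C.
7 branches closed, 4 open.
An open branch gives a countermodel: B=0, C=0 (unmentioned atoms arbitrary); under it the original formula is false.

Not valid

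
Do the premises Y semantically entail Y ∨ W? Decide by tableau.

Initial set: {Y; ¬(Y ∨ W)}.
¬(Y ∨ W): α-rule — add ¬Y, ¬W.
× closes — contains both Y and ¬Y.
All 1 branch closes.
Every branch closed, so the premises entail the conclusion.

Yes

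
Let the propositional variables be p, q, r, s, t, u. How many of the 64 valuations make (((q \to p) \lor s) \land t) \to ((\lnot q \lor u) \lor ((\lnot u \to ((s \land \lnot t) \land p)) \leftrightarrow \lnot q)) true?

Initial set: {((((q \to p) \lor s) \land t) \to ((\lnot q \lor u) \lor ((\lnot u \to ((s \land \lnot t) \land p)) \leftrightarrow \lnot q)))}.
((((q \to p) \lor s) \land t) \to ((\lnot q \lor u) \lor ((\lnot u \to ((s \land \lnot t) \land p)) \leftrightarrow \lnot q))): β-rule — branch into \lnot (((q \to p) \lor s) \land t)  //  ((\lnot q \lor u) \lor ((\lnot u \to ((s \land \lnot t) \land p)) \leftrightarrow \lnot q)).
  branch 1 (add \lnot (((q \to p) \lor s) \land t)):
    \lnot (((q \to p) \lor s) \land t): β-rule — branch into \lnot ((q \to p) \lor s)  //  \lnot t.
      branch 1.1 (add \lnot ((q \to p) \lor s)):
        \lnot ((q \to p) \lor s): α-rule — add \lnot (q \to p), \lnot s.
        \lnot (q \to p): α-rule — add q, \lnot p.
        ○ open, literals {p=F, q=T, s=F}.
      branch 1.2 (add \lnot t):
        ○ open, literals {t=F}.
  branch 2 (add ((\lnot q \lor u) \lor ((\lnot u \to ((s \land \lnot t) \land p)) \leftrightarrow \lnot q))):
    ((\lnot q \lor u) \lor ((\lnot u \to ((s \land \lnot t) \land p)) \leftrightarrow \lnot q)): β-rule — branch into (\lnot q \lor u)  //  ((\lnot u \to ((s \land \lnot t) \land p)) \leftrightarrow \lnot q).
      branch 2.1 (add (\lnot q \lor u)):
        (\lnot q \lor u): β-rule — branch into \lnot q  //  u.
          branch 2.1.1 (add \lnot q):
            ○ open, literals {q=F}.
          branch 2.1.2 (add u):
            ○ open, literals {u=T}.
      branch 2.2 (add ((\lnot u \to ((s \land \lnot t) \land p)) \leftrightarrow \lnot q)):
        ((\lnot u \to ((s \land \lnot t) \land p)) \leftrightarrow \lnot q): β-rule — branch into (\lnot u \to ((s \land \lnot t) \land p)), \lnot q  //  \lnot (\lnot u \to ((s \land \lnot t) \land p)), \lnot \lnot q.
          branch 2.2.1 (add (\lnot u \to ((s \land \lnot t) \land p)), \lnot q):
            (\lnot u \to ((s \land \lnot t) \land p)): β-rule — branch into \lnot \lnot u  //  ((s \land \lnot t) \land p).
              branch 2.2.1.1 (add \lnot \lnot u):
                ○ open, literals {q=F, u=T}.
              branch 2.2.1.2 (add ((s \land \lnot t) \land p)):
                ((s \land \lnot t) \land p): α-rule — add (s \land \lnot t), p.
                (s \land \lnot t): α-rule — add s, \lnot t.
                ○ open, literals {p=T, q=F, s=T, t=F}.
          branch 2.2.2 (add \lnot (\lnot u \to ((s \land \lnot t) \land p)), \lnot \lnot q):
            \lnot (\lnot u \to ((s \land \lnot t) \land p)): α-rule — add \lnot u, \lnot ((s \land \lnot t) \land p).
            \lnot ((s \land \lnot t) \land p): β-rule — branch into \lnot (s \land \lnot t)  //  \lnot p.
              branch 2.2.2.1 (add \lnot (s \land \lnot t)):
                \lnot (s \land \lnot t): β-rule — branch into \lnot s  //  \lnot \lnot t.
                  branch 2.2.2.1.1 (add \lnot s):
                    ○ open, literals {q=T, s=F, u=F}.
                  branch 2.2.2.1.2 (add \lnot \lnot t):
                    ○ open, literals {q=T, t=T, u=F}.
              branch 2.2.2.2 (add \lnot p):
                ○ open, literals {p=F, q=T, u=F}.
0 branches closed, 9 open.
Each open branch fixes some atoms; the unmentioned ones are free. Counting distinct full assignments: branch {p=F, q=T, s=F} (r, t, u) contributes 8 new; branch {t=F} (p, q, r, s, u) contributes 28 new; branch {q=F} (p, r, s, t, u) contributes 16 new; branch {u=T} (p, q, r, s, t) contributes 6 new; branch {q=F, u=T} (p, r, s, t) contributes 0 new; branch {p=T, q=F, s=T, t=F} (r, u) contributes 0 new; branch {q=T, s=F, u=F} (p, r, t) contributes 2 new; branch {q=T, t=T, u=F} (p, r, s) contributes 4 new; branch {p=F, q=T, u=F} (r, s, t) contributes 0 new. Total: 64.

64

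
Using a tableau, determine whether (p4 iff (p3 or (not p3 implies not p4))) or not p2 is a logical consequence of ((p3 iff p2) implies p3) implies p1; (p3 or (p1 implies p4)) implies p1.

No

Initial set: {(((p3 iff p2) implies p3) implies p1); ((p3 or (p1 implies p4)) implies p1); not ((p4 iff (p3 or (not p3 implies not p4))) or not p2)}.
not ((p4 iff (p3 or (not p3 implies not p4))) or not p2): α-rule — add not (p4 iff (p3 or (not p3 implies not p4))), not not p2.
(((p3 iff p2) implies p3) implies p1): β-rule — branch into not ((p3 iff p2) implies p3)  //  p1.
  branch 1 (add not ((p3 iff p2) implies p3)):
    not ((p3 iff p2) implies p3): α-rule — add (p3 iff p2), not p3.
    ((p3 or (p1 implies p4)) implies p1): β-rule — branch into not (p3 or (p1 implies p4))  //  p1.
      branch 1.1 (add not (p3 or (p1 implies p4))):
        not (p3 or (p1 implies p4)): α-rule — add not p3, not (p1 implies p4).
        not (p1 implies p4): α-rule — add p1, not p4.
        not (p4 iff (p3 or (not p3 implies not p4))): β-rule — branch into p4, not (p3 or (not p3 implies not p4))  //  not p4, (p3 or (not p3 implies not p4)).
          branch 1.1.1 (add p4, not (p3 or (not p3 implies not p4))):
            × closes — contains both p4 and not p4.
          branch 1.1.2 (add not p4, (p3 or (not p3 implies not p4))):
            (p3 iff p2): β-rule — branch into p3, p2  //  not p3, not p2.
              branch 1.1.2.1 (add p3, p2):
                × closes — contains both p3 and not p3.
              branch 1.1.2.2 (add not p3, not p2):
                × closes — contains both p2 and not p2.
      branch 1.2 (add p1):
        not (p4 iff (p3 or (not p3 implies not p4))): β-rule — branch into p4, not (p3 or (not p3 implies not p4))  //  not p4, (p3 or (not p3 implies not p4)).
          branch 1.2.1 (add p4, not (p3 or (not p3 implies not p4))):
            not (p3 or (not p3 implies not p4)): α-rule — add not p3, not (not p3 implies not p4).
            not (not p3 implies not p4): α-rule — add not p3, not not p4.
            (p3 iff p2): β-rule — branch into p3, p2  //  not p3, not p2.
              branch 1.2.1.1 (add p3, p2):
                × closes — contains both p3 and not p3.
              branch 1.2.1.2 (add not p3, not p2):
                × closes — contains both p2 and not p2.
          branch 1.2.2 (add not p4, (p3 or (not p3 implies not p4))):
            (p3 iff p2): β-rule — branch into p3, p2  //  not p3, not p2.
              branch 1.2.2.1 (add p3, p2):
                × closes — contains both p3 and not p3.
              branch 1.2.2.2 (add not p3, not p2):
                × closes — contains both p2 and not p2.
  branch 2 (add p1):
    ((p3 or (p1 implies p4)) implies p1): β-rule — branch into not (p3 or (p1 implies p4))  //  p1.
      branch 2.1 (add not (p3 or (p1 implies p4))):
        not (p3 or (p1 implies p4)): α-rule — add not p3, not (p1 implies p4).
        not (p1 implies p4): α-rule — add p1, not p4.
        not (p4 iff (p3 or (not p3 implies not p4))): β-rule — branch into p4, not (p3 or (not p3 implies not p4))  //  not p4, (p3 or (not p3 implies not p4)).
          branch 2.1.1 (add p4, not (p3 or (not p3 implies not p4))):
            × closes — contains both p4 and not p4.
          branch 2.1.2 (add not p4, (p3 or (not p3 implies not p4))):
            (p3 or (not p3 implies not p4)): β-rule — branch into p3  //  (not p3 implies not p4).
              branch 2.1.2.1 (add p3):
                × closes — contains both p3 and not p3.
              branch 2.1.2.2 (add (not p3 implies not p4)):
                (not p3 implies not p4): β-rule — branch into not not p3  //  not p4.
                  branch 2.1.2.2.1 (add not not p3):
                    × closes — contains both p3 and not p3.
                  branch 2.1.2.2.2 (add not p4):
                    ○ open, literals {p1=true, p2=true, p3=false, p4=false}.
      branch 2.2 (add p1):
        not (p4 iff (p3 or (not p3 implies not p4))): β-rule — branch into p4, not (p3 or (not p3 implies not p4))  //  not p4, (p3 or (not p3 implies not p4)).
          branch 2.2.1 (add p4, not (p3 or (not p3 implies not p4))):
            not (p3 or (not p3 implies not p4)): α-rule — add not p3, not (not p3 implies not p4).
            not (not p3 implies not p4): α-rule — add not p3, not not p4.
            ○ open, literals {p1=true, p2=true, p3=false, p4=true}.
          branch 2.2.2 (add not p4, (p3 or (not p3 implies not p4))):
            (p3 or (not p3 implies not p4)): β-rule — branch into p3  //  (not p3 implies not p4).
              branch 2.2.2.1 (add p3):
                ○ open, literals {p1=true, p2=true, p3=true, p4=false}.
              branch 2.2.2.2 (add (not p3 implies not p4)):
                (not p3 implies not p4): β-rule — branch into not not p3  //  not p4.
                  branch 2.2.2.2.1 (add not not p3):
                    ○ open, literals {p1=true, p2=true, p3=true, p4=false}.
                  branch 2.2.2.2.2 (add not p4):
                    ○ open, literals {p1=true, p2=true, p4=false}.
10 branches closed, 5 open.
An open branch gives a countermodel: p1=true, p2=true, p3=false, p4=false (unmentioned atoms arbitrary); the premises hold there but the conclusion fails.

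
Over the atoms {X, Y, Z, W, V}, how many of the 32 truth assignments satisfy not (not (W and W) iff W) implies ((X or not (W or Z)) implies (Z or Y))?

Initial set: {(not (not (W and W) iff W) implies ((X or not (W or Z)) implies (Z or Y)))}.
(not (not (W and W) iff W) implies ((X or not (W or Z)) implies (Z or Y))): β-rule — branch into not not (not (W and W) iff W)  //  ((X or not (W or Z)) implies (Z or Y)).
  branch 1 (add not not (not (W and W) iff W)):
    not not (not (W and W) iff W): β-rule — branch into not (W and W), W  //  not not (W and W), not W.
      branch 1.1 (add not (W and W), W):
        not (W and W): β-rule — branch into not W  //  not W.
          branch 1.1.1 (add not W):
            × closes — contains both W and not W.
          branch 1.1.2 (add not W):
            × closes — contains both W and not W.
      branch 1.2 (add not not (W and W), not W):
        not not (W and W): α-rule — add W, W.
        × closes — contains both W and not W.
  branch 2 (add ((X or not (W or Z)) implies (Z or Y))):
    ((X or not (W or Z)) implies (Z or Y)): β-rule — branch into not (X or not (W or Z))  //  (Z or Y).
      branch 2.1 (add not (X or not (W or Z))):
        not (X or not (W or Z)): α-rule — add not X, not not (W or Z).
        not not (W or Z): β-rule — branch into W  //  Z.
          branch 2.1.1 (add W):
            ○ open, literals {W=T, X=F}.
          branch 2.1.2 (add Z):
            ○ open, literals {X=F, Z=T}.
      branch 2.2 (add (Z or Y)):
        (Z or Y): β-rule — branch into Z  //  Y.
          branch 2.2.1 (add Z):
            ○ open, literals {Z=T}.
          branch 2.2.2 (add Y):
            ○ open, literals {Y=T}.
3 branches closed, 4 open.
Each open branch fixes some atoms; the unmentioned ones are free. Counting distinct full assignments: branch {W=T, X=F} (Y, Z, V) contributes 8 new; branch {X=F, Z=T} (Y, W, V) contributes 4 new; branch {Z=T} (X, Y, W, V) contributes 8 new; branch {Y=T} (X, Z, W, V) contributes 6 new. Total: 26.

26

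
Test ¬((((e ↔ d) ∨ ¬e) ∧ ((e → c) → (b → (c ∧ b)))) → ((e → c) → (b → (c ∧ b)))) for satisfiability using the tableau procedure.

Unsatisfiable

Initial set: {T ¬((((e ↔ d) ∨ ¬e) ∧ ((e → c) → (b → (c ∧ b)))) → ((e → c) → (b → (c ∧ b))))}.
T ¬((((e ↔ d) ∨ ¬e) ∧ ((e → c) → (b → (c ∧ b)))) → ((e → c) → (b → (c ∧ b)))): α-rule — add T (((e ↔ d) ∨ ¬e) ∧ ((e → c) → (b → (c ∧ b)))), F ((e → c) → (b → (c ∧ b))).
T (((e ↔ d) ∨ ¬e) ∧ ((e → c) → (b → (c ∧ b)))): α-rule — add T ((e ↔ d) ∨ ¬e), T ((e → c) → (b → (c ∧ b))).
F ((e → c) → (b → (c ∧ b))): α-rule — add T (e → c), F (b → (c ∧ b)).
F (b → (c ∧ b)): α-rule — add T b, F (c ∧ b).
T ((e ↔ d) ∨ ¬e): β-rule — branch into T (e ↔ d)  //  T ¬e.
  branch 1 (add T (e ↔ d)):
    T ((e → c) → (b → (c ∧ b))): β-rule — branch into F (e → c)  //  T (b → (c ∧ b)).
      branch 1.1 (add F (e → c)):
        F (e → c): α-rule — add T e, F c.
        T (e → c): β-rule — branch into F e  //  T c.
          branch 1.1.1 (add F e):
            × closes — contains both e and ¬e.
          branch 1.1.2 (add T c):
            × closes — contains both c and ¬c.
      branch 1.2 (add T (b → (c ∧ b))):
        T (e → c): β-rule — branch into F e  //  T c.
          branch 1.2.1 (add F e):
            F (c ∧ b): β-rule — branch into F c  //  F b.
              branch 1.2.1.1 (add F c):
                T (e ↔ d): β-rule — branch into T e, T d  //  F e, F d.
                  branch 1.2.1.1.1 (add T e, T d):
                    × closes — contains both e and ¬e.
                  branch 1.2.1.1.2 (add F e, F d):
                    T (b → (c ∧ b)): β-rule — branch into F b  //  T (c ∧ b).
                      branch 1.2.1.1.2.1 (add F b):
                        × closes — contains both b and ¬b.
                      branch 1.2.1.1.2.2 (add T (c ∧ b)):
                        T (c ∧ b): α-rule — add T c, T b.
                        × closes — contains both c and ¬c.
              branch 1.2.1.2 (add F b):
                × closes — contains both b and ¬b.
          branch 1.2.2 (add T c):
            F (c ∧ b): β-rule — branch into F c  //  F b.
              branch 1.2.2.1 (add F c):
                × closes — contains both c and ¬c.
              branch 1.2.2.2 (add F b):
                × closes — contains both b and ¬b.
  branch 2 (add T ¬e):
    T ((e → c) → (b → (c ∧ b))): β-rule — branch into F (e → c)  //  T (b → (c ∧ b)).
      branch 2.1 (add F (e → c)):
        F (e → c): α-rule — add T e, F c.
        × closes — contains both e and ¬e.
      branch 2.2 (add T (b → (c ∧ b))):
        T (e → c): β-rule — branch into F e  //  T c.
          branch 2.2.1 (add F e):
            F (c ∧ b): β-rule — branch into F c  //  F b.
              branch 2.2.1.1 (add F c):
                T (b → (c ∧ b)): β-rule — branch into F b  //  T (c ∧ b).
                  branch 2.2.1.1.1 (add F b):
                    × closes — contains both b and ¬b.
                  branch 2.2.1.1.2 (add T (c ∧ b)):
                    T (c ∧ b): α-rule — add T c, T b.
                    × closes — contains both c and ¬c.
              branch 2.2.1.2 (add F b):
                × closes — contains both b and ¬b.
          branch 2.2.2 (add T c):
            F (c ∧ b): β-rule — branch into F c  //  F b.
              branch 2.2.2.1 (add F c):
                × closes — contains both c and ¬c.
              branch 2.2.2.2 (add F b):
                × closes — contains both b and ¬b.
All 14 branches close.
Every branch closed; the formula is unsatisfiable.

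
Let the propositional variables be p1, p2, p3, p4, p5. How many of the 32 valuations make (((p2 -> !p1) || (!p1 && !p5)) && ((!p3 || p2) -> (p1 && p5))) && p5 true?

6

Initial set: {T ((((p2 -> !p1) || (!p1 && !p5)) && ((!p3 || p2) -> (p1 && p5))) && p5)}.
T ((((p2 -> !p1) || (!p1 && !p5)) && ((!p3 || p2) -> (p1 && p5))) && p5): α-rule — add T (((p2 -> !p1) || (!p1 && !p5)) && ((!p3 || p2) -> (p1 && p5))), T p5.
T (((p2 -> !p1) || (!p1 && !p5)) && ((!p3 || p2) -> (p1 && p5))): α-rule — add T ((p2 -> !p1) || (!p1 && !p5)), T ((!p3 || p2) -> (p1 && p5)).
T ((p2 -> !p1) || (!p1 && !p5)): β-rule — branch into T (p2 -> !p1)  //  T (!p1 && !p5).
  branch 1 (add T (p2 -> !p1)):
    T ((!p3 || p2) -> (p1 && p5)): β-rule — branch into F (!p3 || p2)  //  T (p1 && p5).
      branch 1.1 (add F (!p3 || p2)):
        F (!p3 || p2): α-rule — add F !p3, F p2.
        T (p2 -> !p1): β-rule — branch into F p2  //  T !p1.
          branch 1.1.1 (add F p2):
            ○ open, literals {p2=false, p3=true, p5=true}.
          branch 1.1.2 (add T !p1):
            ○ open, literals {p1=false, p2=false, p3=true, p5=true}.
      branch 1.2 (add T (p1 && p5)):
        T (p1 && p5): α-rule — add T p1, T p5.
        T (p2 -> !p1): β-rule — branch into F p2  //  T !p1.
          branch 1.2.1 (add F p2):
            ○ open, literals {p1=true, p2=false, p5=true}.
          branch 1.2.2 (add T !p1):
            × closes — contains both p1 and !p1.
  branch 2 (add T (!p1 && !p5)):
    T (!p1 && !p5): α-rule — add T !p1, T !p5.
    × closes — contains both p5 and !p5.
2 branches closed, 3 open.
Each open branch fixes some atoms; the unmentioned ones are free. Counting distinct full assignments: branch {p2=false, p3=true, p5=true} (p1, p4) contributes 4 new; branch {p1=false, p2=false, p3=true, p5=true} (p4) contributes 0 new; branch {p1=true, p2=false, p5=true} (p3, p4) contributes 2 new. Total: 6.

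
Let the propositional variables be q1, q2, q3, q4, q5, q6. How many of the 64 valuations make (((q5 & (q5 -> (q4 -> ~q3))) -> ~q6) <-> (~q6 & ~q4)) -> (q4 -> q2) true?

62

Initial set: {((((q5 & (q5 -> (q4 -> ~q3))) -> ~q6) <-> (~q6 & ~q4)) -> (q4 -> q2))}.
((((q5 & (q5 -> (q4 -> ~q3))) -> ~q6) <-> (~q6 & ~q4)) -> (q4 -> q2)): β-rule — branch into ~(((q5 & (q5 -> (q4 -> ~q3))) -> ~q6) <-> (~q6 & ~q4))  //  (q4 -> q2).
  branch 1 (add ~(((q5 & (q5 -> (q4 -> ~q3))) -> ~q6) <-> (~q6 & ~q4))):
    ~(((q5 & (q5 -> (q4 -> ~q3))) -> ~q6) <-> (~q6 & ~q4)): β-rule — branch into ((q5 & (q5 -> (q4 -> ~q3))) -> ~q6), ~(~q6 & ~q4)  //  ~((q5 & (q5 -> (q4 -> ~q3))) -> ~q6), (~q6 & ~q4).
      branch 1.1 (add ((q5 & (q5 -> (q4 -> ~q3))) -> ~q6), ~(~q6 & ~q4)):
        ((q5 & (q5 -> (q4 -> ~q3))) -> ~q6): β-rule — branch into ~(q5 & (q5 -> (q4 -> ~q3)))  //  ~q6.
          branch 1.1.1 (add ~(q5 & (q5 -> (q4 -> ~q3)))):
            ~(~q6 & ~q4): β-rule — branch into ~~q6  //  ~~q4.
              branch 1.1.1.1 (add ~~q6):
                ~(q5 & (q5 -> (q4 -> ~q3))): β-rule — branch into ~q5  //  ~(q5 -> (q4 -> ~q3)).
                  branch 1.1.1.1.1 (add ~q5):
                    ○ open, literals {q5=F, q6=T}.
                  branch 1.1.1.1.2 (add ~(q5 -> (q4 -> ~q3))):
                    ~(q5 -> (q4 -> ~q3)): α-rule — add q5, ~(q4 -> ~q3).
                    ~(q4 -> ~q3): α-rule — add q4, ~~q3.
                    ○ open, literals {q3=T, q4=T, q5=T, q6=T}.
              branch 1.1.1.2 (add ~~q4):
                ~(q5 & (q5 -> (q4 -> ~q3))): β-rule — branch into ~q5  //  ~(q5 -> (q4 -> ~q3)).
                  branch 1.1.1.2.1 (add ~q5):
                    ○ open, literals {q4=T, q5=F}.
                  branch 1.1.1.2.2 (add ~(q5 -> (q4 -> ~q3))):
                    ~(q5 -> (q4 -> ~q3)): α-rule — add q5, ~(q4 -> ~q3).
                    ~(q4 -> ~q3): α-rule — add q4, ~~q3.
                    ○ open, literals {q3=T, q4=T, q5=T}.
          branch 1.1.2 (add ~q6):
            ~(~q6 & ~q4): β-rule — branch into ~~q6  //  ~~q4.
              branch 1.1.2.1 (add ~~q6):
                × closes — contains both q6 and ~q6.
              branch 1.1.2.2 (add ~~q4):
                ○ open, literals {q4=T, q6=F}.
      branch 1.2 (add ~((q5 & (q5 -> (q4 -> ~q3))) -> ~q6), (~q6 & ~q4)):
        ~((q5 & (q5 -> (q4 -> ~q3))) -> ~q6): α-rule — add (q5 & (q5 -> (q4 -> ~q3))), ~~q6.
        (~q6 & ~q4): α-rule — add ~q6, ~q4.
        × closes — contains both q6 and ~q6.
  branch 2 (add (q4 -> q2)):
    (q4 -> q2): β-rule — branch into ~q4  //  q2.
      branch 2.1 (add ~q4):
        ○ open, literals {q4=F}.
      branch 2.2 (add q2):
        ○ open, literals {q2=T}.
2 branches closed, 7 open.
Each open branch fixes some atoms; the unmentioned ones are free. Counting distinct full assignments: branch {q5=F, q6=T} (q1, q2, q3, q4) contributes 16 new; branch {q3=T, q4=T, q5=T, q6=T} (q1, q2) contributes 4 new; branch {q4=T, q5=F} (q1, q2, q3, q6) contributes 8 new; branch {q3=T, q4=T, q5=T} (q1, q2, q6) contributes 4 new; branch {q4=T, q6=F} (q1, q2, q3, q5) contributes 4 new; branch {q4=F} (q1, q2, q3, q5, q6) contributes 24 new; branch {q2=T} (q1, q3, q4, q5, q6) contributes 2 new. Total: 62.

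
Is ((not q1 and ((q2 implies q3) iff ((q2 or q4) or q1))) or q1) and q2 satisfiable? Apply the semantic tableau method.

Initial set: {T (((not q1 and ((q2 implies q3) iff ((q2 or q4) or q1))) or q1) and q2)}.
T (((not q1 and ((q2 implies q3) iff ((q2 or q4) or q1))) or q1) and q2): α-rule — add T ((not q1 and ((q2 implies q3) iff ((q2 or q4) or q1))) or q1), T q2.
T ((not q1 and ((q2 implies q3) iff ((q2 or q4) or q1))) or q1): β-rule — branch into T (not q1 and ((q2 implies q3) iff ((q2 or q4) or q1)))  //  T q1.
  branch 1 (add T (not q1 and ((q2 implies q3) iff ((q2 or q4) or q1)))):
    T (not q1 and ((q2 implies q3) iff ((q2 or q4) or q1))): α-rule — add T not q1, T ((q2 implies q3) iff ((q2 or q4) or q1)).
    T ((q2 implies q3) iff ((q2 or q4) or q1)): β-rule — branch into T (q2 implies q3), T ((q2 or q4) or q1)  //  F (q2 implies q3), F ((q2 or q4) or q1).
      branch 1.1 (add T (q2 implies q3), T ((q2 or q4) or q1)):
        T (q2 implies q3): β-rule — branch into F q2  //  T q3.
          branch 1.1.1 (add F q2):
            × closes — contains both q2 and not q2.
          branch 1.1.2 (add T q3):
            T ((q2 or q4) or q1): β-rule — branch into T (q2 or q4)  //  T q1.
              branch 1.1.2.1 (add T (q2 or q4)):
                T (q2 or q4): β-rule — branch into T q2  //  T q4.
                  branch 1.1.2.1.1 (add T q2):
                    ○ open, literals {q1=F, q2=T, q3=T}.
                  branch 1.1.2.1.2 (add T q4):
                    ○ open, literals {q1=F, q2=T, q3=T, q4=T}.
              branch 1.1.2.2 (add T q1):
                × closes — contains both q1 and not q1.
      branch 1.2 (add F (q2 implies q3), F ((q2 or q4) or q1)):
        F (q2 implies q3): α-rule — add T q2, F q3.
        F ((q2 or q4) or q1): α-rule — add F (q2 or q4), F q1.
        F (q2 or q4): α-rule — add F q2, F q4.
        × closes — contains both q2 and not q2.
  branch 2 (add T q1):
    ○ open, literals {q1=T, q2=T}.
3 branches closed, 3 open.
An open branch gives a satisfying assignment: q1=F, q2=T, q3=T.

Satisfiable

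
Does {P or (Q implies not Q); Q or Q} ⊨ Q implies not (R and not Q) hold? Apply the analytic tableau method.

Yes

Initial set: {(P or (Q implies not Q)); (Q or Q); not (Q implies not (R and not Q))}.
not (Q implies not (R and not Q)): α-rule — add Q, not not (R and not Q).
not not (R and not Q): α-rule — add R, not Q.
× closes — contains both Q and not Q.
All 1 branch closes.
Every branch closed, so the premises entail the conclusion.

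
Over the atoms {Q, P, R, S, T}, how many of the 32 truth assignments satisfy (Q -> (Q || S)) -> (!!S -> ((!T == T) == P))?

24

Initial set: {((Q -> (Q || S)) -> (!!S -> ((!T == T) == P)))}.
((Q -> (Q || S)) -> (!!S -> ((!T == T) == P))): β-rule — branch into !(Q -> (Q || S))  //  (!!S -> ((!T == T) == P)).
  branch 1 (add !(Q -> (Q || S))):
    !(Q -> (Q || S)): α-rule — add Q, !(Q || S).
    !(Q || S): α-rule — add !Q, !S.
    × closes — contains both Q and !Q.
  branch 2 (add (!!S -> ((!T == T) == P))):
    (!!S -> ((!T == T) == P)): β-rule — branch into !!!S  //  ((!T == T) == P).
      branch 2.1 (add !!!S):
        !!!S: drop double negation, giving !S.
        ○ open, literals {S=false}.
      branch 2.2 (add ((!T == T) == P)):
        ((!T == T) == P): β-rule — branch into (!T == T), P  //  !(!T == T), !P.
          branch 2.2.1 (add (!T == T), P):
            (!T == T): β-rule — branch into !T, T  //  !!T, !T.
              branch 2.2.1.1 (add !T, T):
                × closes — contains both T and !T.
              branch 2.2.1.2 (add !!T, !T):
                × closes — contains both T and !T.
          branch 2.2.2 (add !(!T == T), !P):
            !(!T == T): β-rule — branch into !T, !T  //  !!T, T.
              branch 2.2.2.1 (add !T, !T):
                ○ open, literals {P=false, T=false}.
              branch 2.2.2.2 (add !!T, T):
                ○ open, literals {P=false, T=true}.
3 branches closed, 3 open.
Each open branch fixes some atoms; the unmentioned ones are free. Counting distinct full assignments: branch {S=false} (Q, P, R, T) contributes 16 new; branch {P=false, T=false} (Q, R, S) contributes 4 new; branch {P=false, T=true} (Q, R, S) contributes 4 new. Total: 24.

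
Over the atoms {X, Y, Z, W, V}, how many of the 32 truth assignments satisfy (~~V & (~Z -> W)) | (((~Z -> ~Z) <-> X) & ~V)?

20

Initial set: {T ((~~V & (~Z -> W)) | (((~Z -> ~Z) <-> X) & ~V))}.
T ((~~V & (~Z -> W)) | (((~Z -> ~Z) <-> X) & ~V)): β-rule — branch into T (~~V & (~Z -> W))  //  T (((~Z -> ~Z) <-> X) & ~V).
  branch 1 (add T (~~V & (~Z -> W))):
    T (~~V & (~Z -> W)): α-rule — add T ~~V, T (~Z -> W).
    T ~~V: drop double negation, giving T V.
    T (~Z -> W): β-rule — branch into F ~Z  //  T W.
      branch 1.1 (add F ~Z):
        ○ open, literals {V=true, Z=true}.
      branch 1.2 (add T W):
        ○ open, literals {V=true, W=true}.
  branch 2 (add T (((~Z -> ~Z) <-> X) & ~V)):
    T (((~Z -> ~Z) <-> X) & ~V): α-rule — add T ((~Z -> ~Z) <-> X), T ~V.
    T ((~Z -> ~Z) <-> X): β-rule — branch into T (~Z -> ~Z), T X  //  F (~Z -> ~Z), F X.
      branch 2.1 (add T (~Z -> ~Z), T X):
        T (~Z -> ~Z): β-rule — branch into F ~Z  //  T ~Z.
          branch 2.1.1 (add F ~Z):
            ○ open, literals {V=false, X=true, Z=true}.
          branch 2.1.2 (add T ~Z):
            ○ open, literals {V=false, X=true, Z=false}.
      branch 2.2 (add F (~Z -> ~Z), F X):
        F (~Z -> ~Z): α-rule — add T ~Z, F ~Z.
        × closes — contains both Z and ~Z.
1 branch closed, 4 open.
Each open branch fixes some atoms; the unmentioned ones are free. Counting distinct full assignments: branch {V=true, Z=true} (X, Y, W) contributes 8 new; branch {V=true, W=true} (X, Y, Z) contributes 4 new; branch {V=false, X=true, Z=true} (Y, W) contributes 4 new; branch {V=false, X=true, Z=false} (Y, W) contributes 4 new. Total: 20.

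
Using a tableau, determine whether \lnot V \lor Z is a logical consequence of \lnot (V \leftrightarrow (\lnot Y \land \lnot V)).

No

Initial set: {T \lnot (V \leftrightarrow (\lnot Y \land \lnot V)); F (\lnot V \lor Z)}.
F (\lnot V \lor Z): α-rule — add F \lnot V, F Z.
T \lnot (V \leftrightarrow (\lnot Y \land \lnot V)): β-rule — branch into T V, F (\lnot Y \land \lnot V)  //  F V, T (\lnot Y \land \lnot V).
  branch 1 (add T V, F (\lnot Y \land \lnot V)):
    F (\lnot Y \land \lnot V): β-rule — branch into F \lnot Y  //  F \lnot V.
      branch 1.1 (add F \lnot Y):
        ○ open, literals {V=T, Y=T, Z=F}.
      branch 1.2 (add F \lnot V):
        ○ open, literals {V=T, Z=F}.
  branch 2 (add F V, T (\lnot Y \land \lnot V)):
    × closes — contains both V and \lnot V.
1 branch closed, 2 open.
An open branch gives a countermodel: V=T, Y=T, Z=F (unmentioned atoms arbitrary); the premises hold there but the conclusion fails.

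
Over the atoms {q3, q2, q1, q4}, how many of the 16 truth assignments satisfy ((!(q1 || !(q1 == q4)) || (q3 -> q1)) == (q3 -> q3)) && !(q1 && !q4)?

Initial set: {(((!(q1 || !(q1 == q4)) || (q3 -> q1)) == (q3 -> q3)) && !(q1 && !q4))}.
(((!(q1 || !(q1 == q4)) || (q3 -> q1)) == (q3 -> q3)) && !(q1 && !q4)): α-rule — add ((!(q1 || !(q1 == q4)) || (q3 -> q1)) == (q3 -> q3)), !(q1 && !q4).
((!(q1 || !(q1 == q4)) || (q3 -> q1)) == (q3 -> q3)): β-rule — branch into (!(q1 || !(q1 == q4)) || (q3 -> q1)), (q3 -> q3)  //  !(!(q1 || !(q1 == q4)) || (q3 -> q1)), !(q3 -> q3).
  branch 1 (add (!(q1 || !(q1 == q4)) || (q3 -> q1)), (q3 -> q3)):
    !(q1 && !q4): β-rule — branch into !q1  //  !!q4.
      branch 1.1 (add !q1):
        (!(q1 || !(q1 == q4)) || (q3 -> q1)): β-rule — branch into !(q1 || !(q1 == q4))  //  (q3 -> q1).
          branch 1.1.1 (add !(q1 || !(q1 == q4))):
            !(q1 || !(q1 == q4)): α-rule — add !q1, !!(q1 == q4).
            (q3 -> q3): β-rule — branch into !q3  //  q3.
              branch 1.1.1.1 (add !q3):
                !!(q1 == q4): β-rule — branch into q1, q4  //  !q1, !q4.
                  branch 1.1.1.1.1 (add q1, q4):
                    × closes — contains both q1 and !q1.
                  branch 1.1.1.1.2 (add !q1, !q4):
                    ○ open, literals {q1=false, q3=false, q4=false}.
              branch 1.1.1.2 (add q3):
                !!(q1 == q4): β-rule — branch into q1, q4  //  !q1, !q4.
                  branch 1.1.1.2.1 (add q1, q4):
                    × closes — contains both q1 and !q1.
                  branch 1.1.1.2.2 (add !q1, !q4):
                    ○ open, literals {q1=false, q3=true, q4=false}.
          branch 1.1.2 (add (q3 -> q1)):
            (q3 -> q3): β-rule — branch into !q3  //  q3.
              branch 1.1.2.1 (add !q3):
                (q3 -> q1): β-rule — branch into !q3  //  q1.
                  branch 1.1.2.1.1 (add !q3):
                    ○ open, literals {q1=false, q3=false}.
                  branch 1.1.2.1.2 (add q1):
                    × closes — contains both q1 and !q1.
              branch 1.1.2.2 (add q3):
                (q3 -> q1): β-rule — branch into !q3  //  q1.
                  branch 1.1.2.2.1 (add !q3):
                    × closes — contains both q3 and !q3.
                  branch 1.1.2.2.2 (add q1):
                    × closes — contains both q1 and !q1.
      branch 1.2 (add !!q4):
        (!(q1 || !(q1 == q4)) || (q3 -> q1)): β-rule — branch into !(q1 || !(q1 == q4))  //  (q3 -> q1).
          branch 1.2.1 (add !(q1 || !(q1 == q4))):
            !(q1 || !(q1 == q4)): α-rule — add !q1, !!(q1 == q4).
            (q3 -> q3): β-rule — branch into !q3  //  q3.
              branch 1.2.1.1 (add !q3):
                !!(q1 == q4): β-rule — branch into q1, q4  //  !q1, !q4.
                  branch 1.2.1.1.1 (add q1, q4):
                    × closes — contains both q1 and !q1.
                  branch 1.2.1.1.2 (add !q1, !q4):
                    × closes — contains both q4 and !q4.
              branch 1.2.1.2 (add q3):
                !!(q1 == q4): β-rule — branch into q1, q4  //  !q1, !q4.
                  branch 1.2.1.2.1 (add q1, q4):
                    × closes — contains both q1 and !q1.
                  branch 1.2.1.2.2 (add !q1, !q4):
                    × closes — contains both q4 and !q4.
          branch 1.2.2 (add (q3 -> q1)):
            (q3 -> q3): β-rule — branch into !q3  //  q3.
              branch 1.2.2.1 (add !q3):
                (q3 -> q1): β-rule — branch into !q3  //  q1.
                  branch 1.2.2.1.1 (add !q3):
                    ○ open, literals {q3=false, q4=true}.
                  branch 1.2.2.1.2 (add q1):
                    ○ open, literals {q1=true, q3=false, q4=true}.
              branch 1.2.2.2 (add q3):
                (q3 -> q1): β-rule — branch into !q3  //  q1.
                  branch 1.2.2.2.1 (add !q3):
                    × closes — contains both q3 and !q3.
                  branch 1.2.2.2.2 (add q1):
                    ○ open, literals {q1=true, q3=true, q4=true}.
  branch 2 (add !(!(q1 || !(q1 == q4)) || (q3 -> q1)), !(q3 -> q3)):
    !(!(q1 || !(q1 == q4)) || (q3 -> q1)): α-rule — add !!(q1 || !(q1 == q4)), !(q3 -> q1).
    !(q3 -> q3): α-rule — add q3, !q3.
    × closes — contains both q3 and !q3.
11 branches closed, 6 open.
Each open branch fixes some atoms; the unmentioned ones are free. Counting distinct full assignments: branch {q1=false, q3=false, q4=false} (q2) contributes 2 new; branch {q1=false, q3=true, q4=false} (q2) contributes 2 new; branch {q1=false, q3=false} (q2, q4) contributes 2 new; branch {q3=false, q4=true} (q2, q1) contributes 2 new; branch {q1=true, q3=false, q4=true} (q2) contributes 0 new; branch {q1=true, q3=true, q4=true} (q2) contributes 2 new. Total: 10.

10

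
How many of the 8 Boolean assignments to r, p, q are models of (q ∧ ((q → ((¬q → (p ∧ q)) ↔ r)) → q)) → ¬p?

6

Initial set: {((q ∧ ((q → ((¬q → (p ∧ q)) ↔ r)) → q)) → ¬p)}.
((q ∧ ((q → ((¬q → (p ∧ q)) ↔ r)) → q)) → ¬p): β-rule — branch into ¬(q ∧ ((q → ((¬q → (p ∧ q)) ↔ r)) → q))  //  ¬p.
  branch 1 (add ¬(q ∧ ((q → ((¬q → (p ∧ q)) ↔ r)) → q))):
    ¬(q ∧ ((q → ((¬q → (p ∧ q)) ↔ r)) → q)): β-rule — branch into ¬q  //  ¬((q → ((¬q → (p ∧ q)) ↔ r)) → q).
      branch 1.1 (add ¬q):
        ○ open, literals {q=0}.
      branch 1.2 (add ¬((q → ((¬q → (p ∧ q)) ↔ r)) → q)):
        ¬((q → ((¬q → (p ∧ q)) ↔ r)) → q): α-rule — add (q → ((¬q → (p ∧ q)) ↔ r)), ¬q.
        (q → ((¬q → (p ∧ q)) ↔ r)): β-rule — branch into ¬q  //  ((¬q → (p ∧ q)) ↔ r).
          branch 1.2.1 (add ¬q):
            ○ open, literals {q=0}.
          branch 1.2.2 (add ((¬q → (p ∧ q)) ↔ r)):
            ((¬q → (p ∧ q)) ↔ r): β-rule — branch into (¬q → (p ∧ q)), r  //  ¬(¬q → (p ∧ q)), ¬r.
              branch 1.2.2.1 (add (¬q → (p ∧ q)), r):
                (¬q → (p ∧ q)): β-rule — branch into ¬¬q  //  (p ∧ q).
                  branch 1.2.2.1.1 (add ¬¬q):
                    × closes — contains both q and ¬q.
                  branch 1.2.2.1.2 (add (p ∧ q)):
                    (p ∧ q): α-rule — add p, q.
                    × closes — contains both q and ¬q.
              branch 1.2.2.2 (add ¬(¬q → (p ∧ q)), ¬r):
                ¬(¬q → (p ∧ q)): α-rule — add ¬q, ¬(p ∧ q).
                ¬(p ∧ q): β-rule — branch into ¬p  //  ¬q.
                  branch 1.2.2.2.1 (add ¬p):
                    ○ open, literals {p=0, q=0, r=0}.
                  branch 1.2.2.2.2 (add ¬q):
                    ○ open, literals {q=0, r=0}.
  branch 2 (add ¬p):
    ○ open, literals {p=0}.
2 branches closed, 5 open.
Each open branch fixes some atoms; the unmentioned ones are free. Counting distinct full assignments: branch {q=0} (r, p) contributes 4 new; branch {q=0} (r, p) contributes 0 new; branch {p=0, q=0, r=0} (none free) contributes 0 new; branch {q=0, r=0} (p) contributes 0 new; branch {p=0} (r, q) contributes 2 new. Total: 6.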